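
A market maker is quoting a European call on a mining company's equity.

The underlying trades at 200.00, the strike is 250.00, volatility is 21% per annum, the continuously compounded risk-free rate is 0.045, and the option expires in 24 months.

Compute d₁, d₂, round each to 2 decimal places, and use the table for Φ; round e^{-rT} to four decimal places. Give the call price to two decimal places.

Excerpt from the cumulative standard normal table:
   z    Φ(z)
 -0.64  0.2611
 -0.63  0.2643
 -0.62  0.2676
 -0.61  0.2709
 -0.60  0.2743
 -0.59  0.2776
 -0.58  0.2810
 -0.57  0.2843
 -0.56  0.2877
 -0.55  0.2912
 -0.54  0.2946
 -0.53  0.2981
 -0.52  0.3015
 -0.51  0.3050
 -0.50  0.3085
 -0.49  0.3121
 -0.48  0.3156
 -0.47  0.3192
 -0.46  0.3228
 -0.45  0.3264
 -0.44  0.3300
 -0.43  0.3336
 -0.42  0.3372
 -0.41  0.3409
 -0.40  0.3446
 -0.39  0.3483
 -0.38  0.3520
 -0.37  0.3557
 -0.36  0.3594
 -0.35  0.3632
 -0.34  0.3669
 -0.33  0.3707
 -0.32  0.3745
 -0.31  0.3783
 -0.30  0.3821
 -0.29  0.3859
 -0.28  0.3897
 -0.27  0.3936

13.75

σ√T = 0.21·√2 = 0.2970
d₁ = [ln(200/250) + (0.045 + 0.21²/2)·2] / 0.2970 = [-0.2231 + 0.1341] / 0.2970 = -0.2998 ⇒ -0.30
d₂ = d₁ − σ√T = -0.2998 − 0.2970 = -0.5968 ⇒ -0.60
e^(−rT) = e^(−0.045·2) = 0.9139
N(d₁) = N(-0.30) = 0.3821;  N(d₂) = N(-0.60) = 0.2743
C = 200·0.3821 − 250·0.9139·0.2743 = 76.4200 − 62.6707 = 13.7493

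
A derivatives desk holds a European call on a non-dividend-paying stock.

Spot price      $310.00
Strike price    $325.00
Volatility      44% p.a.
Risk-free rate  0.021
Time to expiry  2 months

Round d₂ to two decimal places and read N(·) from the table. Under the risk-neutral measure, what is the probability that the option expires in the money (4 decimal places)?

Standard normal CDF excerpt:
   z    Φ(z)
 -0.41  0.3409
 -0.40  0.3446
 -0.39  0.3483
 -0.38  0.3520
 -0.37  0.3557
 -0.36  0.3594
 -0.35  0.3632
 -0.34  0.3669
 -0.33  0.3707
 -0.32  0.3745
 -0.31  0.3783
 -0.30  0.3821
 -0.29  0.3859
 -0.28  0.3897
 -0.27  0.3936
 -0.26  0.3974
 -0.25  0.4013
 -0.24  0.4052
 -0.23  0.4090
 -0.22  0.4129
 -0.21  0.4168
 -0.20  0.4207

0.3707

T = 0.1667;  σ√T = 0.1796
ln(S/K) + (r + σ²/2)T = ln(310/325) + (0.021 + 0.44²/2)·0.1667 = -0.0473 + 0.0196 = -0.0276
d₁ = -0.0276 / 0.1796 = -0.1538 ⇒ -0.15
d₂ = d₁ − σ√T = -0.1538 − 0.1796 = -0.3334 ⇒ -0.33
Risk-neutral Pr[S_T > K] = N(d₂) = N(-0.33) = 0.3707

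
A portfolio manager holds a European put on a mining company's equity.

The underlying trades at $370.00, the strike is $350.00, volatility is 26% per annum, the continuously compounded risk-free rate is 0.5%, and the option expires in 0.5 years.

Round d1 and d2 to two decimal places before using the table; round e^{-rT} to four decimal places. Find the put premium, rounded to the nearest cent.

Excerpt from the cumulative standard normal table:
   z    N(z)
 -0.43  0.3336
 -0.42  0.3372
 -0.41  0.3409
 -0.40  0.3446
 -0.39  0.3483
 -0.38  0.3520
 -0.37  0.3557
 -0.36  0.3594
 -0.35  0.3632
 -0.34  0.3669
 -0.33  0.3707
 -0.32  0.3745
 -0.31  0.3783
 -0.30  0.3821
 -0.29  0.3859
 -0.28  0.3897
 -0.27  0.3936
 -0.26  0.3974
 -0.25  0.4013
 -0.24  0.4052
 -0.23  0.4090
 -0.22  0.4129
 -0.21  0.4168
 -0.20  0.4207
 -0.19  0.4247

σ√T = 0.26·√0.5 = 0.1838
ln(S/K) + (r + σ²/2)T = ln(370/350) + (0.005 + 0.26²/2)·0.5 = 0.0556 + 0.0194 = 0.0750
d₁ = 0.0750 / 0.1838 = 0.4078 ⇒ 0.41
d₂ = d₁ − σ√T = 0.4078 − 0.1838 = 0.2239 ⇒ 0.22
exp(−rT) = exp(−0.005·0.5) = 0.9975
P = 350·0.9975·N(-0.22) − 370·N(-0.41) = 350·0.9975·0.4129 − 370·0.3409 = 144.1537 − 126.1330 = 18.0207

$18.02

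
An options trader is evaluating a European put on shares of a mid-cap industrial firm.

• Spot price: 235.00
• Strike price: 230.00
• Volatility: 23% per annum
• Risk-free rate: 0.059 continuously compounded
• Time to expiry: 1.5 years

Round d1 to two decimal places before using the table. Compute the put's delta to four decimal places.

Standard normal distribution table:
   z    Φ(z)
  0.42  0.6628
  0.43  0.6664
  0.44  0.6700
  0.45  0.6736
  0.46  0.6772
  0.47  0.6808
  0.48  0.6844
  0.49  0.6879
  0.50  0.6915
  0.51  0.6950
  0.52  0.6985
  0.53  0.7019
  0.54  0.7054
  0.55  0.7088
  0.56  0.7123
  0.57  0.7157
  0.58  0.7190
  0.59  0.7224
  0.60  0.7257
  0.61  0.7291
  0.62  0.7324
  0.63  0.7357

-0.2981

T = 1.5;  σ√T = 0.2817
ln(S/K) + (r + σ²/2)T = ln(235/230) + (0.059 + 0.23²/2)·1.5 = 0.0215 + 0.1282 = 0.1497
d₁ = 0.1497 / 0.2817 = 0.5314 ≈ 0.53
N(d₁) = N(0.53) = 0.7019
Δ_put = N(d₁) − 1 = 0.7019 − 1 = -0.2981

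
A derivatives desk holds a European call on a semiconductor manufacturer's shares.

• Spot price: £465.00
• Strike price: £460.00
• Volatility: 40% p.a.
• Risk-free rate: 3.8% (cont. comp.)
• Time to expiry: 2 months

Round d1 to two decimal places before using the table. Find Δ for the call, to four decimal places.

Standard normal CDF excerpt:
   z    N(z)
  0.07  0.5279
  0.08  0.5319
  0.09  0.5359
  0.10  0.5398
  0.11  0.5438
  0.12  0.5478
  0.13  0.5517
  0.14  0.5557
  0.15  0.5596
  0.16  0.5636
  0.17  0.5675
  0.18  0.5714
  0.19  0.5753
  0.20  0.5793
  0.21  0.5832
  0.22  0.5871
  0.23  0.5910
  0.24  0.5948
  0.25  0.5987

σ√T = 0.4·√0.1667 = 0.1633
d₁ = [ln(465/460) + (0.038 + 0.4²/2)·0.1667] / 0.1633 = [0.0108 + 0.0197] / 0.1633 = 0.1866 ≈ 0.19
N(d₁) = N(0.19) = 0.5753
Δ_call = N(d₁) = 0.5753

0.5753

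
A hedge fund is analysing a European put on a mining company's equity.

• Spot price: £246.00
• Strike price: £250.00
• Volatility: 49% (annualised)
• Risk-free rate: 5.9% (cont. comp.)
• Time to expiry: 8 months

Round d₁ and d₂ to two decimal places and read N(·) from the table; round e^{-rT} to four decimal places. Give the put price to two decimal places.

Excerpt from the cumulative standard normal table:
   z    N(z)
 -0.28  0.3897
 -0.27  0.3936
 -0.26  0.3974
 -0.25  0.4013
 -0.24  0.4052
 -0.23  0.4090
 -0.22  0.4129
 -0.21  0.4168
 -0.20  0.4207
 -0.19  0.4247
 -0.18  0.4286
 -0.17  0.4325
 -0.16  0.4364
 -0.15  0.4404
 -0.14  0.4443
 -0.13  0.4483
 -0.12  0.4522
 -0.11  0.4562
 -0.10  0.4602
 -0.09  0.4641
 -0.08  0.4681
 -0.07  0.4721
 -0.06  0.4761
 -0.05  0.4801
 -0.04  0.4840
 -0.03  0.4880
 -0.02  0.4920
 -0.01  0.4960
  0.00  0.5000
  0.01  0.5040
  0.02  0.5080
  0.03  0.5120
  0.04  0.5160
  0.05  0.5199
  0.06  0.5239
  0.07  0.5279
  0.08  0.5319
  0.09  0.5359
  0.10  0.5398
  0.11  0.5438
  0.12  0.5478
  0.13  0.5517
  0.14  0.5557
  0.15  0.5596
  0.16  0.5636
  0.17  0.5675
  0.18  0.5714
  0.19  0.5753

£35.80

σ√T = 0.49 × 0.8165 = 0.4001
d₁ = [ln(246/250) + (0.059 + 0.49²/2)·0.6667] / 0.4001 = [-0.0161 + 0.1194] / 0.4001 = 0.2580 which rounds to 0.26
d₂ = d₁ − σ√T = 0.2580 − 0.4001 = -0.1420 which rounds to -0.14
exp(−rT) = exp(−0.059·0.6667) = 0.9614
P = 250·0.9614·N(0.14) − 246·N(-0.26) = 250·0.9614·0.5557 − 246·0.3974 = 133.5625 − 97.7604 = 35.8021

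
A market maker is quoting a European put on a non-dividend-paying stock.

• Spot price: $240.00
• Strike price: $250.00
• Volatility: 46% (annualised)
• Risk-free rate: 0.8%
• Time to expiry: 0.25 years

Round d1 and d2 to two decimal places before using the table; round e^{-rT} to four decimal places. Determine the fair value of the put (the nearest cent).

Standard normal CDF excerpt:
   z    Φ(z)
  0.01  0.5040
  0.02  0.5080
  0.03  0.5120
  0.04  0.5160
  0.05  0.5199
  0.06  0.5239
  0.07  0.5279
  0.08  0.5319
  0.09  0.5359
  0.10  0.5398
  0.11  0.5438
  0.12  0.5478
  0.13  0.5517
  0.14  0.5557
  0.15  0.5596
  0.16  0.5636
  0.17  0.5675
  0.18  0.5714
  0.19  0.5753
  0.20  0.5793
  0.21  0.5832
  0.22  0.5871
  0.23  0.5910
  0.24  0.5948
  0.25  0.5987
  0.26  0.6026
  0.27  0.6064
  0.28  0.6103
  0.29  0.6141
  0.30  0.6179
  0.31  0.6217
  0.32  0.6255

σ√T = 0.46 × 0.5000 = 0.2300
d₁ = [ln(240/250) + (0.008 + 0.46²/2)·0.25] / 0.2300 = [-0.0408 + 0.0285] / 0.2300 = -0.0538 → -0.05
d₂ = d₁ − σ√T = -0.0538 − 0.2300 = -0.2838 → -0.28
e^(−rT) = e^(−0.008·0.25) = 0.9980
P = 250·0.9980·N(0.28) − 240·N(0.05) = 250·0.9980·0.6103 − 240·0.5199 = 152.2698 − 124.7760 = 27.4938

$27.49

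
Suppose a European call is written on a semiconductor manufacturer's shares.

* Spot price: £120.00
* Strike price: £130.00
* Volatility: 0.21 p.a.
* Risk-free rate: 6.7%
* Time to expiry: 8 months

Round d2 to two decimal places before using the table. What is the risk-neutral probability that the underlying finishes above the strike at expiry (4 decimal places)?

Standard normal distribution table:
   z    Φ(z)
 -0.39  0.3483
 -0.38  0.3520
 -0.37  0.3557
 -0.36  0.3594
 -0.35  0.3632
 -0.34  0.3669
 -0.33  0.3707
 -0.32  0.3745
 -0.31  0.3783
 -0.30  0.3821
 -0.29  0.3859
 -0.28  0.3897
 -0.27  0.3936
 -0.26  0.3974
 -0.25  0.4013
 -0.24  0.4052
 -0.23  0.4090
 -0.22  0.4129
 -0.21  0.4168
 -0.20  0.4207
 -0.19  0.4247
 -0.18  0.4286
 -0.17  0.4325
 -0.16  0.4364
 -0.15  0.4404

σ√T = 0.21 × 0.8165 = 0.1715
ln(S/K) + (r + σ²/2)T = ln(120/130) + (0.067 + 0.21²/2)·0.6667 = -0.0800 + 0.0594 = -0.0207
d₁ = -0.0207 / 0.1715 = -0.1206 ≈ -0.12
d₂ = d₁ − σ√T = -0.1206 − 0.1715 = -0.2920 ≈ -0.29
Pr(exercise) under Q = N(d₂) = 0.3859

0.3859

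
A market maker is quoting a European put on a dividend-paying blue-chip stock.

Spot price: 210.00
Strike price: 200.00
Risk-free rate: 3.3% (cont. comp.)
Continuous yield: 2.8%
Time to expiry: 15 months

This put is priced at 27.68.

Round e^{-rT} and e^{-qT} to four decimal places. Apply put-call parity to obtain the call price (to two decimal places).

exp(−qT) = exp(−0.028·1.25) = 0.9656;  exp(−rT) = exp(−0.033·1.25) = 0.9596
Put-call parity: C − P = S·e^(−qT) − K·e^(−rT) = 210·0.9656 − 200·0.9596 = 202.7760 − 191.9200 = 10.8560
C = P + (C − P) = 27.68 + (10.8560) = 38.5360

38.54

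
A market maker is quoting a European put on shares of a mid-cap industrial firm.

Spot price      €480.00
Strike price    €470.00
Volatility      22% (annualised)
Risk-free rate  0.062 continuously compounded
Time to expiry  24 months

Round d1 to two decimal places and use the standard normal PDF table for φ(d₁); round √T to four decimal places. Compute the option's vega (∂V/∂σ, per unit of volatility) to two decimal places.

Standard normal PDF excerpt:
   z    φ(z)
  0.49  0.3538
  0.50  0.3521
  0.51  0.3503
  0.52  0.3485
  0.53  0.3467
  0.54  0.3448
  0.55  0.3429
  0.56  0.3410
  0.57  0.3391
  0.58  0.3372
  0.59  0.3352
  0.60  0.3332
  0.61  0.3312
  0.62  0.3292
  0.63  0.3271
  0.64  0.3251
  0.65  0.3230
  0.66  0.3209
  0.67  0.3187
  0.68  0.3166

223.47

T = 2;  σ√T = 0.3111
d₁ = [ln(480/470) + (0.062 + 0.22²/2)·2] / 0.3111 = [0.0211 + 0.1724] / 0.3111 = 0.6218 which rounds to 0.62
√T = √2 = 1.4142
φ(d₁) = φ(0.62) = 0.3292
vega = S·φ(d₁)·√T = 480·0.3292·1.4142 = 223.4662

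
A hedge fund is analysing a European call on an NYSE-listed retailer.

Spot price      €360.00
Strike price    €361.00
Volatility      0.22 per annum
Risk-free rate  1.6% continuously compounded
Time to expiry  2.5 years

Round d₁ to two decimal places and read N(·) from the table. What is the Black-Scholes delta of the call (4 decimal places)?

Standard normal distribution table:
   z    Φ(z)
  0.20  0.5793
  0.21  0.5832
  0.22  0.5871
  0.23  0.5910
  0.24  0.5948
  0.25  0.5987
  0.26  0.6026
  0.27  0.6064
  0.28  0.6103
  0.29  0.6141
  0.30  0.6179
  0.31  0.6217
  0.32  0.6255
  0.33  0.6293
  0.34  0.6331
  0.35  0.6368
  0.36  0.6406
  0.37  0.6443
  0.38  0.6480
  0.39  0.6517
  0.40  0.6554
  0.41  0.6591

σ√T = 0.22 × 1.5811 = 0.3479
d₁ = [ln(360/361) + (0.016 + 0.22²/2)·2.5] / 0.3479 = [-0.0028 + 0.1005] / 0.3479 = 0.2809 → 0.28
N(d₁) = N(0.28) = 0.6103
Δ_call = N(d₁) = 0.6103

0.6103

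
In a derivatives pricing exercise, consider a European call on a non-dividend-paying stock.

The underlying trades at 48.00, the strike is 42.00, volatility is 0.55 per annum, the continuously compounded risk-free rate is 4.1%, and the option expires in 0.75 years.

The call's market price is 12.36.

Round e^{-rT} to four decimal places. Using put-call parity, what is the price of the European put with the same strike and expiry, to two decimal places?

exp(−rT) = exp(−0.041·0.75) = 0.9697
Put-call parity: C − P = S − K·e^(−rT) = 48 − 42·0.9697 = 48 − 40.7274 = 7.2726
P = C − (C − P) = 12.36 − (7.2726) = 5.0874

5.09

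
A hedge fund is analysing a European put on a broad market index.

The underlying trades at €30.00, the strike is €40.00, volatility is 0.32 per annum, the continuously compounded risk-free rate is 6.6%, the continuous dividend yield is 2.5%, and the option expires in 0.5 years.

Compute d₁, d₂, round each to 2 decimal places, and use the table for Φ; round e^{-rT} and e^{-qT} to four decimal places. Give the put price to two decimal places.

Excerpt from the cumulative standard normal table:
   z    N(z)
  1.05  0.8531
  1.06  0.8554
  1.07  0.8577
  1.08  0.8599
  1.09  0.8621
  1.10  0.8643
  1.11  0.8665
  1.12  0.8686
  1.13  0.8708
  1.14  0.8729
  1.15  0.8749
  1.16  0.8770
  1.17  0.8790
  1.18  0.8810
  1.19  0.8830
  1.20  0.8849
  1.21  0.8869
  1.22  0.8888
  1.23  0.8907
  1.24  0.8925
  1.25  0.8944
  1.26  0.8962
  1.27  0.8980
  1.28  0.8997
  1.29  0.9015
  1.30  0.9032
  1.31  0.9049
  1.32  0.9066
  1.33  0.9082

σ√T = 0.32 × 0.7071 = 0.2263
d₁ = [ln(30/40) + (0.066 − 0.025 + 0.32²/2)·0.5] / 0.2263 = [-0.2877 + 0.0461] / 0.2263 = -1.0677 → -1.07
d₂ = d₁ − σ√T = -1.0677 − 0.2263 = -1.2939 → -1.29
e^(−qT) = e^(−0.025·0.5) = 0.9876;  e^(−rT) = e^(−0.066·0.5) = 0.9675
P = 40·0.9675·N(1.29) − 30·0.9876·N(1.07) = 40·0.9675·0.9015 − 30·0.9876·0.8577 = 34.8880 − 25.4119 = 9.4761

€9.48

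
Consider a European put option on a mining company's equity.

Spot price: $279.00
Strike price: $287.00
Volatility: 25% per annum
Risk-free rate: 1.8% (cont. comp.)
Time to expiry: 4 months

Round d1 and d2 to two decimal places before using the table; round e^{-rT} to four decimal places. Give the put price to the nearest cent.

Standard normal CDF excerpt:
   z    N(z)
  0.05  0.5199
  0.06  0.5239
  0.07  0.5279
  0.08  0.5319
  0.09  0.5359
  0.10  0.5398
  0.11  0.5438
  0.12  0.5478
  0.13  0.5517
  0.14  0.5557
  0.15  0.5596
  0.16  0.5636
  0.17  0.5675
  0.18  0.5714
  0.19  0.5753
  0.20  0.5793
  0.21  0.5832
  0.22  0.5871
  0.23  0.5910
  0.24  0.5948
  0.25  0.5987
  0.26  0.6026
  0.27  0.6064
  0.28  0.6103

$20.20

T = 0.3333;  σ√T = 0.1443
ln(S/K) + (r + σ²/2)T = ln(279/287) + (0.018 + 0.25²/2)·0.3333 = -0.0283 + 0.0164 = -0.0119
d₁ = -0.0119 / 0.1443 = -0.0821 which rounds to -0.08
d₂ = d₁ − σ√T = -0.0821 − 0.1443 = -0.2265 which rounds to -0.23
exp(−rT) = exp(−0.018·0.3333) = 0.9940
N(−d₂) = N(0.23) = 0.5910;  N(−d₁) = N(0.08) = 0.5319
P = 287·0.9940·0.5910 − 279·0.5319 = 168.5993 − 148.4001 = 20.1992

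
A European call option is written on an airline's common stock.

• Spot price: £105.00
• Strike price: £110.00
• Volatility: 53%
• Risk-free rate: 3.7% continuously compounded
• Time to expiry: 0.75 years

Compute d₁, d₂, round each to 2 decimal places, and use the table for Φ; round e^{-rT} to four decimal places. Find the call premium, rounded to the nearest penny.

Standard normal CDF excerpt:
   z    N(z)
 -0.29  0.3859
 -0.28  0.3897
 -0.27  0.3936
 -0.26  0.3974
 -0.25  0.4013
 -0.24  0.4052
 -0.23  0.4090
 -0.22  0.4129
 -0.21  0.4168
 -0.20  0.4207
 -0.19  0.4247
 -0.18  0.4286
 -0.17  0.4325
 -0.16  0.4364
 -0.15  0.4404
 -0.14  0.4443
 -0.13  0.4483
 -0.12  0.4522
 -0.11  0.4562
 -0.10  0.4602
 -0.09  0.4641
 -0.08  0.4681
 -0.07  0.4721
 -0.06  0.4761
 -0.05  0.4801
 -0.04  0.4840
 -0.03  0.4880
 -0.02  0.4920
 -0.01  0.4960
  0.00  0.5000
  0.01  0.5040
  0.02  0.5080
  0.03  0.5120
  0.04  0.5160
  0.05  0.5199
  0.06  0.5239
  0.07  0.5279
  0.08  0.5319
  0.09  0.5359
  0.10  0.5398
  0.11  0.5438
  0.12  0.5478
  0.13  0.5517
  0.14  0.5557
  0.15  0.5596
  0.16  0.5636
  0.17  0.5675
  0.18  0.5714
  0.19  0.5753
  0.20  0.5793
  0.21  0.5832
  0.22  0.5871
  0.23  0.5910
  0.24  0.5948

σ√T = 0.53·√0.75 = 0.4590
d₁ = [ln(105/110) + (0.037 + 0.53²/2)·0.75] / 0.4590 = [-0.0465 + 0.1331] / 0.4590 = 0.1886 → 0.19
d₂ = d₁ − σ√T = 0.1886 − 0.4590 = -0.2704 → -0.27
exp(−rT) = exp(−0.037·0.75) = 0.9726
N(d₁) = N(0.19) = 0.5753;  N(d₂) = N(-0.27) = 0.3936
C = 105·0.5753 − 110·0.9726·0.3936 = 60.4065 − 42.1097 = 18.2968

£18.30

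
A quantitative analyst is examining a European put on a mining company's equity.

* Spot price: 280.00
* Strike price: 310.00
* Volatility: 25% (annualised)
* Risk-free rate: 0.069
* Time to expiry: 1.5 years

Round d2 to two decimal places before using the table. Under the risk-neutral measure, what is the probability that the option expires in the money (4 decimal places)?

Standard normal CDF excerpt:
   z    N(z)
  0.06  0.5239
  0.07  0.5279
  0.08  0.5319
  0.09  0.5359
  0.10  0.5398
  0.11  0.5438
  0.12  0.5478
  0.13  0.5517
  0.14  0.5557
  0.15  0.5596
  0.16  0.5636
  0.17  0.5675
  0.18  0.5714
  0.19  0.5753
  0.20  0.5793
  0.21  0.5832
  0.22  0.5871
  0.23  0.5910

0.5596

T = 1.5;  σ√T = 0.3062
ln(S/K) + (r + σ²/2)T = ln(280/310) + (0.069 + 0.25²/2)·1.5 = -0.1018 + 0.1504 = 0.0486
d₁ = 0.0486 / 0.3062 = 0.1587 which rounds to 0.16
d₂ = d₁ − σ√T = 0.1587 − 0.3062 = -0.1475 which rounds to -0.15
Pr(exercise) under Q = N(−d₂) = N(0.15) = 0.5596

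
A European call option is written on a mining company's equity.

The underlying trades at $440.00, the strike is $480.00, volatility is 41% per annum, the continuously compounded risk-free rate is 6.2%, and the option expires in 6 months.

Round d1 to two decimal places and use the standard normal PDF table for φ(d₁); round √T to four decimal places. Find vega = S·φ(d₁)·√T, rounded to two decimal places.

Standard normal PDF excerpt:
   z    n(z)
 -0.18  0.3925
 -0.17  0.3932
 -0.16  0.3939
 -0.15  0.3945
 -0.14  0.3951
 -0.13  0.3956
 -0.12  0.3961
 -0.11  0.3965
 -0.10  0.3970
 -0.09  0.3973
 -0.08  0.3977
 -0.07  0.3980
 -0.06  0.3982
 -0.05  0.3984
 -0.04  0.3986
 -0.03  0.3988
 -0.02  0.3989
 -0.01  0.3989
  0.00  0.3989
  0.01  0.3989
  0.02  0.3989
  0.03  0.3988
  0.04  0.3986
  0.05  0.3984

σ√T = 0.41·√0.5 = 0.2899
ln(S/K) + (r + σ²/2)T = ln(440/480) + (0.062 + 0.41²/2)·0.5 = -0.0870 + 0.0730 = -0.0140
d₁ = -0.0140 / 0.2899 = -0.0482 → -0.05
√T = √0.5 = 0.7071
φ(d₁) = φ(-0.05) = 0.3984
vega = S·φ(d₁)·√T = 440·0.3984·0.7071 = 123.9518

123.95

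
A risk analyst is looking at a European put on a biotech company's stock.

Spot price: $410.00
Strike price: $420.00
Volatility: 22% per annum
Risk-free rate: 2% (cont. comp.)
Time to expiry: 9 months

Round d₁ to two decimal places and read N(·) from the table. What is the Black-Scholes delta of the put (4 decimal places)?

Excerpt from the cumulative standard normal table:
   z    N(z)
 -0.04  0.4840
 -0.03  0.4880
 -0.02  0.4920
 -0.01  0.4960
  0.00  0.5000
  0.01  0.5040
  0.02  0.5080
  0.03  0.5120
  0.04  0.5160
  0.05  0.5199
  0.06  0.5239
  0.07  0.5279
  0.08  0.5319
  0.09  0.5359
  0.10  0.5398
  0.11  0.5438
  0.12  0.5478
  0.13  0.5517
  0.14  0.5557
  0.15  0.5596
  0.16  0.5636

σ√T = 0.22 × 0.8660 = 0.1905
d₁ = [ln(410/420) + (0.02 + 0.22²/2)·0.75] / 0.1905 = [-0.0241 + 0.0331] / 0.1905 = 0.0475 ⇒ 0.05
N(d₁) = N(0.05) = 0.5199
Δ_put = N(d₁) − 1 = 0.5199 − 1 = -0.4801

-0.4801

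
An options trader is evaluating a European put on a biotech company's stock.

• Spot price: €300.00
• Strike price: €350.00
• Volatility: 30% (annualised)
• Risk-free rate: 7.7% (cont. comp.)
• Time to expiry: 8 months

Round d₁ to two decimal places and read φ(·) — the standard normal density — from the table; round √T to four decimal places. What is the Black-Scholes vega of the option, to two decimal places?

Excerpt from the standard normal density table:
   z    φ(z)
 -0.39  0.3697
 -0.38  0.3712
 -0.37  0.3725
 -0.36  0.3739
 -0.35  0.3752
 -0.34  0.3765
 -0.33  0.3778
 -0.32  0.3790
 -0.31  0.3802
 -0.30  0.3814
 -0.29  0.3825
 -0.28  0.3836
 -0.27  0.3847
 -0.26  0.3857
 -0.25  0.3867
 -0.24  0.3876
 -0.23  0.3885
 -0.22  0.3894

93.42

σ√T = 0.3·√0.6667 = 0.2449
d₁ = [ln(300/350) + (0.077 + 0.3²/2)·0.6667] / 0.2449 = [-0.1542 + 0.0813] / 0.2449 = -0.2973 ⇒ -0.30
√T = √0.6667 = 0.8165
φ(d₁) = φ(-0.30) = 0.3814
vega = S·φ(d₁)·√T = 300·0.3814·0.8165 = 93.4239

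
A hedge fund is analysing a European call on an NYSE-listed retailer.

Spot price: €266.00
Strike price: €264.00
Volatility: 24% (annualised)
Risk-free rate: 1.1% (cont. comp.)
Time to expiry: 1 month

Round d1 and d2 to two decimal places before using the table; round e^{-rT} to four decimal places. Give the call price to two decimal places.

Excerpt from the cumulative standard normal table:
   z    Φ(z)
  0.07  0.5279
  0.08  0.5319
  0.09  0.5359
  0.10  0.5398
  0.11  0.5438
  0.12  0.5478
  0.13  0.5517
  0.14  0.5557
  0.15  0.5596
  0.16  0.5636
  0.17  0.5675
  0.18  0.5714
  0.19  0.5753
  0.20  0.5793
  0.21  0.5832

σ√T = 0.24 × 0.2887 = 0.0693
d₁ = [ln(266/264) + (0.011 + 0.24²/2)·0.08333] / 0.0693 = [0.0075 + 0.0033] / 0.0693 = 0.1568 → 0.16
d₂ = d₁ − σ√T = 0.1568 − 0.0693 = 0.0875 → 0.09
e^(−rT) = e^(−0.011·0.08333) = 0.9991
N(d₁) = N(0.16) = 0.5636;  N(d₂) = N(0.09) = 0.5359
C = 266·0.5636 − 264·0.9991·0.5359 = 149.9176 − 141.3503 = 8.5673

€8.57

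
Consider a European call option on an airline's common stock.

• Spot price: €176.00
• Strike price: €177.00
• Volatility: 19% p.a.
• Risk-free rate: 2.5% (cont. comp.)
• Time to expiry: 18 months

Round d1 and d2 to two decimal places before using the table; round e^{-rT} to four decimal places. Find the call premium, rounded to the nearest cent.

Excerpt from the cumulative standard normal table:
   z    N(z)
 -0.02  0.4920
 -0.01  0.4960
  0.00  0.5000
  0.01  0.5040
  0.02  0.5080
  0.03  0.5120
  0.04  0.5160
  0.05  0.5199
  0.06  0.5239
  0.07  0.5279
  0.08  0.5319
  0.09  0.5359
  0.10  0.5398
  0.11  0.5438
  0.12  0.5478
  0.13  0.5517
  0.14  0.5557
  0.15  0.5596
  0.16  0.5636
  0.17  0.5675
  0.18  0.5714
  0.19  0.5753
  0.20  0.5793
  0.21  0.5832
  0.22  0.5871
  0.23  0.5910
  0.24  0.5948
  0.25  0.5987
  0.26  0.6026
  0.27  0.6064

€18.76

σ√T = 0.19·√1.5 = 0.2327
d₁ = [ln(176/177) + (0.025 + 0.19²/2)·1.5] / 0.2327 = [-0.0057 + 0.0646] / 0.2327 = 0.2532 which rounds to 0.25
d₂ = d₁ − σ√T = 0.2532 − 0.2327 = 0.0205 which rounds to 0.02
exp(−rT) = exp(−0.025·1.5) = 0.9632
N(d₁) = N(0.25) = 0.5987;  N(d₂) = N(0.02) = 0.5080
C = 176·0.5987 − 177·0.9632·0.5080 = 105.3712 − 86.6071 = 18.7641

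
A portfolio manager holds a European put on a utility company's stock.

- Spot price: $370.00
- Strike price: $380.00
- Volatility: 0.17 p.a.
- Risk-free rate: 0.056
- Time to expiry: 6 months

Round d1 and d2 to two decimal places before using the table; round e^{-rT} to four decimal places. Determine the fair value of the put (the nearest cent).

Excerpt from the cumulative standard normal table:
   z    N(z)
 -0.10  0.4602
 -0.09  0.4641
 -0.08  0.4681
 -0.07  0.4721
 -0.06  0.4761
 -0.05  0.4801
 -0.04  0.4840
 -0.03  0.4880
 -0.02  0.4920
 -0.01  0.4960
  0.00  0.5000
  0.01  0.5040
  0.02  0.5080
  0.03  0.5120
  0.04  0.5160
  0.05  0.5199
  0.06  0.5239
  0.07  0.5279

σ√T = 0.17·√0.5 = 0.1202
d₁ = [ln(370/380) + (0.056 + 0.17²/2)·0.5] / 0.1202 = [-0.0267 + 0.0352] / 0.1202 = 0.0712 which rounds to 0.07
d₂ = d₁ − σ√T = 0.0712 − 0.1202 = -0.0490 which rounds to -0.05
e^(−rT) = e^(−0.056·0.5) = 0.9724
N(−d₂) = N(0.05) = 0.5199;  N(−d₁) = N(-0.07) = 0.4721
P = 380·0.9724·0.5199 − 370·0.4721 = 192.1093 − 174.6770 = 17.4323

$17.43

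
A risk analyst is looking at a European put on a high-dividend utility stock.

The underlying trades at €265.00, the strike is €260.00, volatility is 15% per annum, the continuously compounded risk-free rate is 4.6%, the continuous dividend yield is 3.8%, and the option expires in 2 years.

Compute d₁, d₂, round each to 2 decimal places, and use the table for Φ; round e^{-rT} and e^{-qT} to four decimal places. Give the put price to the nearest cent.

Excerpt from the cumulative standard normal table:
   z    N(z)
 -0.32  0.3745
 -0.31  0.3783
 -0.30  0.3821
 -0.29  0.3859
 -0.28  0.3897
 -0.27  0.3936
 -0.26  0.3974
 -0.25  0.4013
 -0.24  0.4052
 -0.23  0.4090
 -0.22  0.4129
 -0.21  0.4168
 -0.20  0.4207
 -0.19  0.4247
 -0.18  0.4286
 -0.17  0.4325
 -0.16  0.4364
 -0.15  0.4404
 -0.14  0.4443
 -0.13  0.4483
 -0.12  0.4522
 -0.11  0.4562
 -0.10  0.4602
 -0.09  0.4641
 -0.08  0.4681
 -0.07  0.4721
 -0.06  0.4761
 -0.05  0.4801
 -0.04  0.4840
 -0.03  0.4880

€16.24

σ√T = 0.15 × 1.4142 = 0.2121
d₁ = [ln(265/260) + (0.046 − 0.038 + 0.15²/2)·2] / 0.2121 = [0.0190 + 0.0385] / 0.2121 = 0.2713 ≈ 0.27
d₂ = d₁ − σ√T = 0.2713 − 0.2121 = 0.0592 ≈ 0.06
e^(−qT) = e^(−0.038·2) = 0.9268;  e^(−rT) = e^(−0.046·2) = 0.9121
P = 260·0.9121·N(-0.06) − 265·0.9268·N(-0.27) = 260·0.9121·0.4761 − 265·0.9268·0.3936 = 112.9052 − 96.6689 = 16.2363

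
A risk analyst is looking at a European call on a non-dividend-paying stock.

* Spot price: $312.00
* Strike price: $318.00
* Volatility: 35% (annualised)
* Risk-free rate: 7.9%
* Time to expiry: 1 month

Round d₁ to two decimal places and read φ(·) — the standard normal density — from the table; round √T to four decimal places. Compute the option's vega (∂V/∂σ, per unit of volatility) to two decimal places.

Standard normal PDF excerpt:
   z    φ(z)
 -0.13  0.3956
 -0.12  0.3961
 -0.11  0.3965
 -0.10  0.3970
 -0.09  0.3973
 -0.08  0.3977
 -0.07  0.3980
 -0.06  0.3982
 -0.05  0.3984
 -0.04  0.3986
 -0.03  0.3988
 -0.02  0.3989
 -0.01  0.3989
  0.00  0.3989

T = 0.08333;  σ√T = 0.1010
d₁ = [ln(312/318) + (0.079 + 0.35²/2)·0.08333] / 0.1010 = [-0.0190 + 0.0117] / 0.1010 = -0.0729 ≈ -0.07
√T = √0.08333 = 0.2887
φ(d₁) = φ(-0.07) = 0.3980
vega = S·φ(d₁)·√T = 312·0.3980·0.2887 = 35.8496

35.85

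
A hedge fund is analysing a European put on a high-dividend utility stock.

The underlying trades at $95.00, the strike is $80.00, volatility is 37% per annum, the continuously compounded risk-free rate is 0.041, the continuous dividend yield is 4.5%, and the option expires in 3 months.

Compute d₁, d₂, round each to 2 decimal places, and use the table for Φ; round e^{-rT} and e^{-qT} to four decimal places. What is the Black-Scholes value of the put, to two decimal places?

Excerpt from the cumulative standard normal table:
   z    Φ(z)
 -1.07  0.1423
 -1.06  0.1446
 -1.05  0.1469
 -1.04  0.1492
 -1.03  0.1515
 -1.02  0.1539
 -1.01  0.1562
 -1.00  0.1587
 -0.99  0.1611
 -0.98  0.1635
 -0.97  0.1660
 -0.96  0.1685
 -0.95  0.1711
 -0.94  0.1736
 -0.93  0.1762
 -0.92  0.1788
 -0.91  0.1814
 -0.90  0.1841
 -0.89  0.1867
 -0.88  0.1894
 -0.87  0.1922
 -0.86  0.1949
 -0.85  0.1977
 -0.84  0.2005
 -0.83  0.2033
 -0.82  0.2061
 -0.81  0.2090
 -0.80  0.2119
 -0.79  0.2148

$1.64

σ√T = 0.37 × 0.5000 = 0.1850
ln(S/K) + (r − q + σ²/2)T = ln(95/80) + (0.041 − 0.045 + 0.37²/2)·0.25 = 0.1719 + 0.0161 = 0.1880
d₁ = 0.1880 / 0.1850 = 1.0160 ⇒ 1.02
d₂ = d₁ − σ√T = 1.0160 − 0.1850 = 0.8310 ⇒ 0.83
exp(−qT) = exp(−0.045·0.25) = 0.9888;  exp(−rT) = exp(−0.041·0.25) = 0.9898
N(−d₂) = N(-0.83) = 0.2033;  N(−d₁) = N(-1.02) = 0.1539
P = 80·0.9898·0.2033 − 95·0.9888·0.1539 = 16.0981 − 14.4568 = 1.6414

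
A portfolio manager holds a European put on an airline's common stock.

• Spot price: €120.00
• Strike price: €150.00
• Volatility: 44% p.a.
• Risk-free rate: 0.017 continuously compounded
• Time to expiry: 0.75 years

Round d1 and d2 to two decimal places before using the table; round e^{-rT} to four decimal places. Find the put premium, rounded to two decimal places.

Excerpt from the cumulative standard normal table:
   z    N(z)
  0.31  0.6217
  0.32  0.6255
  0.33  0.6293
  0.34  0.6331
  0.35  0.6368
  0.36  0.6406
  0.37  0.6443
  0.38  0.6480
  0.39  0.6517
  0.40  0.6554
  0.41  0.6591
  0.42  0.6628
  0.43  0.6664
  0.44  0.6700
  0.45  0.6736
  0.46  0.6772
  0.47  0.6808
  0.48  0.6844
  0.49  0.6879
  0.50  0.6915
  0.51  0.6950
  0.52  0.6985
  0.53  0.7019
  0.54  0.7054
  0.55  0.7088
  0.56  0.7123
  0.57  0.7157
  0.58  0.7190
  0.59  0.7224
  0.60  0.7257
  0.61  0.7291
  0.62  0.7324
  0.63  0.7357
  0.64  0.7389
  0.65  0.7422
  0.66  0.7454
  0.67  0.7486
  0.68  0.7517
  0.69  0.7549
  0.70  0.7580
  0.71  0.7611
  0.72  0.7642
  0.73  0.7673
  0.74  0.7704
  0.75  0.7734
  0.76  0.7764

€37.22

σ√T = 0.44 × 0.8660 = 0.3811
d₁ = [ln(120/150) + (0.017 + 0.44²/2)·0.75] / 0.3811 = [-0.2231 + 0.0853] / 0.3811 = -0.3616 ≈ -0.36
d₂ = d₁ − σ√T = -0.3616 − 0.3811 = -0.7427 ≈ -0.74
e^(−rT) = e^(−0.017·0.75) = 0.9873
N(−d₂) = N(0.74) = 0.7704;  N(−d₁) = N(0.36) = 0.6406
P = 150·0.9873·0.7704 − 120·0.6406 = 114.0924 − 76.8720 = 37.2204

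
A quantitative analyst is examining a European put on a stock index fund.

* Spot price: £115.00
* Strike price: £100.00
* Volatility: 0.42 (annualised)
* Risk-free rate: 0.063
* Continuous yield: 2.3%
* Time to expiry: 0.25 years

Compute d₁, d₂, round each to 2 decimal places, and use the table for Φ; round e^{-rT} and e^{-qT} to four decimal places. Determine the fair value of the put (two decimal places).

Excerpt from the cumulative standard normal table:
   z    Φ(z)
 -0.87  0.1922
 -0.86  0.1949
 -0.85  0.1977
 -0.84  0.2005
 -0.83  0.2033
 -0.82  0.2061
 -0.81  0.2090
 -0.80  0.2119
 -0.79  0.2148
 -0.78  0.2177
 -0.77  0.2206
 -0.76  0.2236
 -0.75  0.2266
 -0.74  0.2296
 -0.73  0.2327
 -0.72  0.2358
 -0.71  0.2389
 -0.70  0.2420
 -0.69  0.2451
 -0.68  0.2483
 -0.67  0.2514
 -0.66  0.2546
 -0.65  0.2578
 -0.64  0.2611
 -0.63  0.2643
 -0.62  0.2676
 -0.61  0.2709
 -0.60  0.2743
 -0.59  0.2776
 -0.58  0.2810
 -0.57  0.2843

£3.10

σ√T = 0.42 × 0.5000 = 0.2100
ln(S/K) + (r − q + σ²/2)T = ln(115/100) + (0.063 − 0.023 + 0.42²/2)·0.25 = 0.1398 + 0.0320 = 0.1718
d₁ = 0.1718 / 0.2100 = 0.8182 ⇒ 0.82
d₂ = d₁ − σ√T = 0.8182 − 0.2100 = 0.6082 ⇒ 0.61
exp(−qT) = exp(−0.023·0.25) = 0.9943;  exp(−rT) = exp(−0.063·0.25) = 0.9844
P = 100·0.9844·N(-0.61) − 115·0.9943·N(-0.82) = 100·0.9844·0.2709 − 115·0.9943·0.2061 = 26.6674 − 23.5664 = 3.1010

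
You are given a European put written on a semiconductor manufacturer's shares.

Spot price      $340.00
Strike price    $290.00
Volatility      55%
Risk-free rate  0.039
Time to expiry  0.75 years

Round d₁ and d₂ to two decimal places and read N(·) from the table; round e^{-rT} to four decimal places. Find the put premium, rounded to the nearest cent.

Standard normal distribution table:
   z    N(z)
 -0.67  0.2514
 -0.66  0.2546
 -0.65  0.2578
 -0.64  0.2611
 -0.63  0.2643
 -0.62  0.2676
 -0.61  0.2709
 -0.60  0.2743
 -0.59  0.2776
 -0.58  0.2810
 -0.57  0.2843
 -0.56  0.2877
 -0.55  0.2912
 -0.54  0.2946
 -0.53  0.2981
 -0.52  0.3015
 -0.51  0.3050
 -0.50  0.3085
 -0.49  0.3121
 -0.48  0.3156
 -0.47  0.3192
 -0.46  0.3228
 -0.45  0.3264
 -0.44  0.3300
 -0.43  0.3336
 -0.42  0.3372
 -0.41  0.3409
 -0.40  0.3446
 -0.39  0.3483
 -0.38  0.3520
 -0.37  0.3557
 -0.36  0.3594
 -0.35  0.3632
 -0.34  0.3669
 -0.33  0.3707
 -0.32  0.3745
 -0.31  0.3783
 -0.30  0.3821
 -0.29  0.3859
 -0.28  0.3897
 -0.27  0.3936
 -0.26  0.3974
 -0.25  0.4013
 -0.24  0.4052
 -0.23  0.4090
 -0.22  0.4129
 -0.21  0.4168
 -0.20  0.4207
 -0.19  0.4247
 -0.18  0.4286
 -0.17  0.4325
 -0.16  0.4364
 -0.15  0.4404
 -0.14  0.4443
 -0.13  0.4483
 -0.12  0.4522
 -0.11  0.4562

σ√T = 0.55·√0.75 = 0.4763
d₁ = [ln(340/290) + (0.039 + 0.55²/2)·0.75] / 0.4763 = [0.1591 + 0.1427] / 0.4763 = 0.6335 ⇒ 0.63
d₂ = d₁ − σ√T = 0.6335 − 0.4763 = 0.1572 ⇒ 0.16
exp(−rT) = exp(−0.039·0.75) = 0.9712
N(−d₂) = N(-0.16) = 0.4364;  N(−d₁) = N(-0.63) = 0.2643
P = 290·0.9712·0.4364 − 340·0.2643 = 122.9112 − 89.8620 = 33.0492

$33.05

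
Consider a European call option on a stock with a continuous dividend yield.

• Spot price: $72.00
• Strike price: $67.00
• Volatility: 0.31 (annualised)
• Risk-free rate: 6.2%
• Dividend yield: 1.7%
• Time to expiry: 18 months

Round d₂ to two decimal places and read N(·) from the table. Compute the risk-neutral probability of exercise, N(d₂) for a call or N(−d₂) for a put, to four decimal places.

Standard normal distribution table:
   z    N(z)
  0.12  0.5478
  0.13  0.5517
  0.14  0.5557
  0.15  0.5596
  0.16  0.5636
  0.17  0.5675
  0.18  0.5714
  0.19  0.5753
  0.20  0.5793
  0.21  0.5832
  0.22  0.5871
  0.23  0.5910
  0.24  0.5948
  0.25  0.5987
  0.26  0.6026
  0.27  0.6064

0.5714

σ√T = 0.31·√1.5 = 0.3797
d₁ = [ln(72/67) + (0.062 − 0.017 + ½·0.31²)·1.5] / (σ√T) = (0.0720 + 0.1396) / 0.3797 = 0.5572 ≈ 0.56
d₂ = 0.5572 − 0.3797 = 0.1775 ≈ 0.18
Pr(exercise) under Q = N(d₂) = 0.5714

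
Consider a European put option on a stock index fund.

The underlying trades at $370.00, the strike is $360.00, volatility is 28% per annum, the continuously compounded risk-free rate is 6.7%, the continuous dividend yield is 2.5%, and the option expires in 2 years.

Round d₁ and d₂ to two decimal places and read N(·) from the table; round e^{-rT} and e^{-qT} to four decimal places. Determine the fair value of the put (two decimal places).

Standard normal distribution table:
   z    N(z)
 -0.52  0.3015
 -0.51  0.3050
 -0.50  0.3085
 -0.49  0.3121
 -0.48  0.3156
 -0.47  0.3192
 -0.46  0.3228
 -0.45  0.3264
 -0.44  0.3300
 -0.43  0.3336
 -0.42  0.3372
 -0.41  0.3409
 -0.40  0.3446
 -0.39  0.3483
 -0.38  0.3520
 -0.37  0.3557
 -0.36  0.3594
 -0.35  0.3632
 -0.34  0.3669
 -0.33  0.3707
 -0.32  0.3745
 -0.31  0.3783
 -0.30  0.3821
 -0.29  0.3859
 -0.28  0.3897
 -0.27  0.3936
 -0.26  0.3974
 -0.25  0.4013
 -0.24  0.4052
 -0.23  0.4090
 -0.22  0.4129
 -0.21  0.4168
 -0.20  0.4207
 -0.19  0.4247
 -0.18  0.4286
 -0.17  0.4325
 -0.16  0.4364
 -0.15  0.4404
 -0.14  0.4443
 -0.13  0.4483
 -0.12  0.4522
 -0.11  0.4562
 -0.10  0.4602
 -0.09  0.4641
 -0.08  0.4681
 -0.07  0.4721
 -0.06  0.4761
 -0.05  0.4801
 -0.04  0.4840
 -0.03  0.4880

σ√T = 0.28·√2 = 0.3960
d₁ = [ln(370/360) + (0.067 − 0.025 + 0.28²/2)·2] / 0.3960 = [0.0274 + 0.1624] / 0.3960 = 0.4793 which rounds to 0.48
d₂ = d₁ − σ√T = 0.4793 − 0.3960 = 0.0833 which rounds to 0.08
e^(−qT) = e^(−0.025·2) = 0.9512;  e^(−rT) = e^(−0.067·2) = 0.8746
N(−d₂) = N(-0.08) = 0.4681;  N(−d₁) = N(-0.48) = 0.3156
P = 360·0.8746·0.4681 − 370·0.9512·0.3156 = 147.3841 − 111.0735 = 36.3106

$36.31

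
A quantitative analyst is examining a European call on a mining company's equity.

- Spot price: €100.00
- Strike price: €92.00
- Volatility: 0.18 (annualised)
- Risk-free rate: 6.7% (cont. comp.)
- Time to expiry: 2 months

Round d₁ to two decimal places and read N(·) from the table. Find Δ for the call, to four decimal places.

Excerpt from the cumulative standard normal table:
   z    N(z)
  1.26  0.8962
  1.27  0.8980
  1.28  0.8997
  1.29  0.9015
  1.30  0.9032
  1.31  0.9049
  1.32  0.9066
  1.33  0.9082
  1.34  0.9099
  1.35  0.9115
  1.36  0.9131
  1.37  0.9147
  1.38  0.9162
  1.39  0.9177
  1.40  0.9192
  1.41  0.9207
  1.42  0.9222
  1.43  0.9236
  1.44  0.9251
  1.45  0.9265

σ√T = 0.18 × 0.4082 = 0.0735
d₁ = [ln(100/92) + (0.067 + ½·0.18²)·0.1667] / (σ√T) = (0.0834 + 0.0139) / 0.0735 = 1.3234 which rounds to 1.32
N(d₁) = N(1.32) = 0.9066
Δ_call = N(d₁) = 0.9066

0.9066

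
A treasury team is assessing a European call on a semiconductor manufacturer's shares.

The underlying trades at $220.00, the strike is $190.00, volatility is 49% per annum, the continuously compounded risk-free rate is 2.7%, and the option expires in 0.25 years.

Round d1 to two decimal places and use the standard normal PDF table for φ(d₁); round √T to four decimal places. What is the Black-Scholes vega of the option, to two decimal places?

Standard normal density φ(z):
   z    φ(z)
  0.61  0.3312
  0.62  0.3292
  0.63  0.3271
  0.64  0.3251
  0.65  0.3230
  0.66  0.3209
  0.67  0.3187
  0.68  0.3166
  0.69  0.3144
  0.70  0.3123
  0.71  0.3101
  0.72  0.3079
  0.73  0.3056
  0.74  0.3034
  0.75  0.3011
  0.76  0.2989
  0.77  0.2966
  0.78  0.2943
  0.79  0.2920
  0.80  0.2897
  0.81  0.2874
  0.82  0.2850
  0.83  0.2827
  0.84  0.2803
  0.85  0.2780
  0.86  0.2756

33.12

σ√T = 0.49·√0.25 = 0.2450
ln(S/K) + (r + σ²/2)T = ln(220/190) + (0.027 + 0.49²/2)·0.25 = 0.1466 + 0.0368 = 0.1834
d₁ = 0.1834 / 0.2450 = 0.7484 → 0.75
√T = √0.25 = 0.5000
φ(d₁) = φ(0.75) = 0.3011
vega = S·φ(d₁)·√T = 220·0.3011·0.5000 = 33.1210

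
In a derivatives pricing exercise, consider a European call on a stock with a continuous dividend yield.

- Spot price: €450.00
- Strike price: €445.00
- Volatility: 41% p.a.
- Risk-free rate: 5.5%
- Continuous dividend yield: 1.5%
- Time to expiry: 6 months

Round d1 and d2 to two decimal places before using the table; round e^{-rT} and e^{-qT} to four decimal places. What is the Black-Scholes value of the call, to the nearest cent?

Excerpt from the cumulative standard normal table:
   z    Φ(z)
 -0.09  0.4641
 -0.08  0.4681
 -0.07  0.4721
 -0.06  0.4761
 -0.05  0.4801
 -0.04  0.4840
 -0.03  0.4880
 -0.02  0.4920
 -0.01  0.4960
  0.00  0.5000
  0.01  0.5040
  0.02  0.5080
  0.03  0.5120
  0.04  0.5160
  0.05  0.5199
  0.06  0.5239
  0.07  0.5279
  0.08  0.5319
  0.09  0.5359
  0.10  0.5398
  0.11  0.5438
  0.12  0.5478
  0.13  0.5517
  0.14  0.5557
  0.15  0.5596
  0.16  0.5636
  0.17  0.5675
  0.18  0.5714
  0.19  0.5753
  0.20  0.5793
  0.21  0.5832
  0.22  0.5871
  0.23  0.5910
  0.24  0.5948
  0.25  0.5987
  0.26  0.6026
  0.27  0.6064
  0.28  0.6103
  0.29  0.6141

€57.85

T = 0.5;  σ√T = 0.2899
d₁ = [ln(450/445) + (0.055 − 0.015 + ½·0.41²)·0.5] / (σ√T) = (0.0112 + 0.0620) / 0.2899 = 0.2525 ⇒ 0.25
d₂ = 0.2525 − 0.2899 = -0.0374 ⇒ -0.04
e^(−qT) = e^(−0.015·0.5) = 0.9925;  e^(−rT) = e^(−0.055·0.5) = 0.9729
N(d₁) = N(0.25) = 0.5987;  N(d₂) = N(-0.04) = 0.4840
C = 450·0.9925·0.5987 − 445·0.9729·0.4840 = 267.3944 − 209.5432 = 57.8512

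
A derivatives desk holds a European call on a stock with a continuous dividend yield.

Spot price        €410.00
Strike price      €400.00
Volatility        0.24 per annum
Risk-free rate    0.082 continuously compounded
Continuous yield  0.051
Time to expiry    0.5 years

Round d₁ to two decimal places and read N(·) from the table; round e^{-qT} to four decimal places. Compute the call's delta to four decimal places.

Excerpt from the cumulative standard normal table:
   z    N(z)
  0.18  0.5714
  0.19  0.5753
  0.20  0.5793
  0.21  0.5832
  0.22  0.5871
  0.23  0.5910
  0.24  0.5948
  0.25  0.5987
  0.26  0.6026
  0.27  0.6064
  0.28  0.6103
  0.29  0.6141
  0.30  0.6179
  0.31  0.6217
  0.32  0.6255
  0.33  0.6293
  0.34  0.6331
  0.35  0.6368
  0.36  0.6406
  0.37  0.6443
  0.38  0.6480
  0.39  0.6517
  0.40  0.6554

0.6097

σ√T = 0.24·√0.5 = 0.1697
ln(S/K) + (r − q + σ²/2)T = ln(410/400) + (0.082 − 0.051 + 0.24²/2)·0.5 = 0.0247 + 0.0299 = 0.0546
d₁ = 0.0546 / 0.1697 = 0.3217 ≈ 0.32
N(d₁) = N(0.32) = 0.6255
Δ_call = e^(−qT)·N(d₁) = 0.9748·0.6255 = 0.6097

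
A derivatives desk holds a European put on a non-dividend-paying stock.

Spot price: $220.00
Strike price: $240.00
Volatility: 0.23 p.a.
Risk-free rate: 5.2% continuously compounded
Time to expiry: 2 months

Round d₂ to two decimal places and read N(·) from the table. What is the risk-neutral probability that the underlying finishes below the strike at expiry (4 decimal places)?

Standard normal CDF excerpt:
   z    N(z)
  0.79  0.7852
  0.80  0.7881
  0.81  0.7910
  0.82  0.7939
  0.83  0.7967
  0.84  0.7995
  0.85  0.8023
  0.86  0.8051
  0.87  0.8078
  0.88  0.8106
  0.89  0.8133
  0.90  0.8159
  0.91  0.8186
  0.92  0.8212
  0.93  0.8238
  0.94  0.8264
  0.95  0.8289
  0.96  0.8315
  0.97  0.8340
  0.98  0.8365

0.8106

T = 0.1667;  σ√T = 0.0939
d₁ = [ln(220/240) + (0.052 + 0.23²/2)·0.1667] / 0.0939 = [-0.0870 + 0.0131] / 0.0939 = -0.7874 ⇒ -0.79
d₂ = d₁ − σ√T = -0.7874 − 0.0939 = -0.8813 ⇒ -0.88
Risk-neutral Pr[S_T < K] = N(−d₂) = N(0.88) = 0.8106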